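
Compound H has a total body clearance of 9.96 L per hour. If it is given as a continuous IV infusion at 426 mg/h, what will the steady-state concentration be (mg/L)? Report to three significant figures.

Css = rate / CL = 426 / 9.960 = 42.77 mg/L

42.8 mg/L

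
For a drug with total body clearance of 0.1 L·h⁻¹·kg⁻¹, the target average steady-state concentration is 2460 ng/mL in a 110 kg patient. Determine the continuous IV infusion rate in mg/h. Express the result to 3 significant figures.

CL = 0.1 L·h⁻¹·kg⁻¹ × 110 kg = 11.00 L/h
C = 2460 ng/mL = 2.460 mg/L
R₀ = 11.00 × 2.46 = 27.06 mg/h

27.1 mg/h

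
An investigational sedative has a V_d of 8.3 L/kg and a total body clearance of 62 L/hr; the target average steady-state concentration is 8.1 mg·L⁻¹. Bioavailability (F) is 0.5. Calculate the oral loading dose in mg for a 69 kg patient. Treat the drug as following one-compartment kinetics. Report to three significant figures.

Vd(total) = 69 kg × 8.3 L/kg = 572.7 L
The loading dose fills Vd to the target concentration.
LD = Vd × C / F = 572.7 × 8.100 / 0.5 = 9278 mg

9280 mg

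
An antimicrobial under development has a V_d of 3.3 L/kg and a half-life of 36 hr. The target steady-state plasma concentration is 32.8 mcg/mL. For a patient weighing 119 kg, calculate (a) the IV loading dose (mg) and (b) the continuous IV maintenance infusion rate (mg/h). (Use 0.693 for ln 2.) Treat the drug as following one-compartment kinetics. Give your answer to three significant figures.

(a) 12900 mg; (b) 248 mg/h

Vd(total) = 119 kg × 3.3 L/kg = 392.7 L
LD = Vd × C = 392.7 × 32.8 = 12880 mg
CL = 0.693 × Vd / t½ = 0.693 × 392.7 / 36 = 7.559 L/h
Infusion rate = CL × Css = 7.559 × 32.8 = 247.9 mg/h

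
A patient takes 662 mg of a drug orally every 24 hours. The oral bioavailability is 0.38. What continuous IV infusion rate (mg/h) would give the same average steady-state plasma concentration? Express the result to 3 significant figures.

10.5 mg/h

Equivalent systemic input: infusion rate = F·D/τ.
Rate = 0.38 × 662 / 24 = 10.48 mg/h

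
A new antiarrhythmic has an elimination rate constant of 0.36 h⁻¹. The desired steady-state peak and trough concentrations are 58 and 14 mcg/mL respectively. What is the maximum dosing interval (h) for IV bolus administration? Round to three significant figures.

3.95 h

Between IV bolus doses, concentration decays as C = C₀·e^(−kτ), so C_peak/C_trough = e^(kτ).
τ_max = ln(C_peak/C_trough) / k = ln(58/14) / 0.3600 = 1.421 / 0.3600 = 3.947 h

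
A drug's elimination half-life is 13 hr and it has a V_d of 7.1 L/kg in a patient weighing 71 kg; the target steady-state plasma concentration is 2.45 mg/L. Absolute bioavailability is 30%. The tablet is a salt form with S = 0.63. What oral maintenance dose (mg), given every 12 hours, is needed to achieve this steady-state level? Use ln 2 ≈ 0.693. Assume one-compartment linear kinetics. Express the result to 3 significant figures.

Total Vd = 7.1 × 71 = 504.1 L
CL = 0.693 × Vd / t½ = 0.693 × 504.1 / 13 = 26.87 L/h
D = CL × Css × τ / F / S = 26.87 × 2.45 × 12 / 0.3 / 0.63 = 4180 mg

4180 mg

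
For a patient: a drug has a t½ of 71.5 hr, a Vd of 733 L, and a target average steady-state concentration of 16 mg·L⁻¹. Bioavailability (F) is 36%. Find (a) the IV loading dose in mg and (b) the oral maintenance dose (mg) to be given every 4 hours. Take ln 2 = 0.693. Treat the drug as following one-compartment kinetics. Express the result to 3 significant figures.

LD = Vd × C = 733.0 × 16 = 11730 mg
CL = 0.693 × Vd / t½ = 0.693 × 733.0 / 71.5 = 7.104 L/h
D = CL × Css × τ / F = 7.104 × 16 × 4 / 0.36 = 1263 mg

(a) 11700 mg; (b) 1260 mg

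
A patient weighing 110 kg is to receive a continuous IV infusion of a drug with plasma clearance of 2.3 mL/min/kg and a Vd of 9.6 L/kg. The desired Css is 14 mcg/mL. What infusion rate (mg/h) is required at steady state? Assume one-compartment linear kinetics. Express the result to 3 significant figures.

CL = 2.3 mL/min/kg × 110 kg = 253.0 mL/min = 253.0 × 60/1000 = 15.18 L/h
Rate = CL × Css = 15.18 × 14 = 212.5 mg/h

213 mg/h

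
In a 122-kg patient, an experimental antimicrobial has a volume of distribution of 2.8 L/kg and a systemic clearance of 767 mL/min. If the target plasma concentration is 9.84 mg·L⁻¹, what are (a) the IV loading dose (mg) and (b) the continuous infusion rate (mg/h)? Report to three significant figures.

(a) 3360 mg; (b) 453 mg/h

Vd = 2.8 L/kg × 122 kg = 341.6 L
LD = Vd · C_target = 341.6 × 9.84 = 3361 mg
CL = 767 mL/min = 767 × 0.06 = 46.02 L/h
Maintenance infusion rate = CL × Css = 46.02 × 9.84 = 452.8 mg/h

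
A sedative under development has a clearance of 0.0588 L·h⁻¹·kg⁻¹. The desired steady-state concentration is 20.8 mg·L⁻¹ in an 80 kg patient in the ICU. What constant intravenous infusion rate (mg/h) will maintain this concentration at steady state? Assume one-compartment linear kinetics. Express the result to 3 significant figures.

97.8 mg/h

CL = 0.0588 L·h⁻¹·kg⁻¹ × 80 kg = 4.704 L/h
Rate = CL × Css = 4.704 × 20.8 = 97.84 mg/h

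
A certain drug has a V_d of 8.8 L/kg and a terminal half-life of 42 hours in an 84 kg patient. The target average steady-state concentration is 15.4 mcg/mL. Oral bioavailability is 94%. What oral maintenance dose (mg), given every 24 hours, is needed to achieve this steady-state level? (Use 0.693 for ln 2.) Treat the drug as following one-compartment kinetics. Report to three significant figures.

4800 mg

Total Vd = 8.8 × 84 = 739.2 L
CL = ln 2 · Vd / t½ = 0.693 × 739.2 / 42 = 12.20 L/h
D = CL × Css × τ / F = 12.20 × 15.4 × 24 / 0.94 = 4797 mg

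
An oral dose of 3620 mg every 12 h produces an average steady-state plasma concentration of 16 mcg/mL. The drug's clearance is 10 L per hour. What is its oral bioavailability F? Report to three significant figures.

0.530

F·D/τ = CL·Css at steady state → F = CL·Css·τ / D.
F = 10 × 16 × 12 / 3620 = 0.530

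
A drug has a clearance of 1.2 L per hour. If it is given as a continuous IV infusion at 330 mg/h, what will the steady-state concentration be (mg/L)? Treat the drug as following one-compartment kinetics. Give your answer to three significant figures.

275 mg/L

Css = rate / CL = 330 / 1.200 = 275.0 mg/L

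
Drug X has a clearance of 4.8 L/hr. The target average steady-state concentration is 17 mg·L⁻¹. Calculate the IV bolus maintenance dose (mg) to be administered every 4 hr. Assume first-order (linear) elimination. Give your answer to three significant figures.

D = CL × Css × τ = 4.800 × 17 × 4 = 326.4 mg

326 mg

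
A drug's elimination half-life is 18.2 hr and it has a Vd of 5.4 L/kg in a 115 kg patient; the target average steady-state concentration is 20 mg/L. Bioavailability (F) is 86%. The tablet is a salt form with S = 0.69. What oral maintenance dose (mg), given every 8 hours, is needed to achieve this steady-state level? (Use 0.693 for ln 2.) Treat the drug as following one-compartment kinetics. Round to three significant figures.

Total Vd = 5.4 × 115 = 621.0 L
CL = 0.693 × Vd / t½ = 0.693 × 621.0 / 18.2 = 23.65 L/h
D = CL × Css × τ / F / S = 23.65 × 20 × 8 / 0.86 / 0.69 = 6377 mg

6380 mg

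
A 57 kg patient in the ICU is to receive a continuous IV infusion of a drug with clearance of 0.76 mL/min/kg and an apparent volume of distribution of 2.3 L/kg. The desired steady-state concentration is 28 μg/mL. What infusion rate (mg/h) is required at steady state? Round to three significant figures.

72.8 mg/h

CL = 0.76 mL/min/kg × 57 kg = 43.32 mL/min = 43.32 × 60/1000 = 2.599 L/h
Infusion rate = CL · Css = 2.599 L/h × 28 mg/L = 72.77 mg/h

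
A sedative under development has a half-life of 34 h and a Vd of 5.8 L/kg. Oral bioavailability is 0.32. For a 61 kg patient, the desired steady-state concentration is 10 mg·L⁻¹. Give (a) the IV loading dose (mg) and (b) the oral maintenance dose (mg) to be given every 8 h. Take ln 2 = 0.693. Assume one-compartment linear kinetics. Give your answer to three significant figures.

(a) 3540 mg; (b) 1800 mg

Vd = 5.8 L/kg × 61 kg = 353.8 L
LD = Vd × C = 353.8 × 10 = 3538 mg
CL = 0.693 × Vd / t½ = 0.693 × 353.8 / 34 = 7.211 L/h
D = CL × Css × τ / F = 7.211 × 10 × 8 / 0.32 = 1803 mg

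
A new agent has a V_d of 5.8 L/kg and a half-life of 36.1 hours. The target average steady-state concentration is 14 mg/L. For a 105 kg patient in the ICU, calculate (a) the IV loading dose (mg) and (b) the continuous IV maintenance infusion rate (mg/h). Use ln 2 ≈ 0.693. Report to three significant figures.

(a) 8530 mg; (b) 164 mg/h

Total Vd = 5.8 × 105 = 609.0 L
LD = Vd × C = 609.0 × 14 = 8526 mg
CL = 0.693 × Vd / t½ = 0.693 × 609.0 / 36.1 = 11.69 L/h
Infusion rate = CL × Css = 11.69 × 14 = 163.7 mg/h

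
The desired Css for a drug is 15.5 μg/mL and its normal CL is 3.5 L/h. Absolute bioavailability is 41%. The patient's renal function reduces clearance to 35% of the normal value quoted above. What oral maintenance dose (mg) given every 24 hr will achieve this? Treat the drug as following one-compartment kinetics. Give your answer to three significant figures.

Patient clearance = 0.35 × 3.500 = 1.225 L/h
D = CL × Css × τ / F = 1.225 × 15.5 × 24 / 0.41 = 1111 mg

1110 mg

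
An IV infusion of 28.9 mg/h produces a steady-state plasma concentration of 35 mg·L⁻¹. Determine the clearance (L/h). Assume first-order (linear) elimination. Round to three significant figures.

At steady state, infusion rate = CL × Css, so CL = rate / Css.
CL = 28.9 / 35 = 0.8257 L/h

0.826 L/h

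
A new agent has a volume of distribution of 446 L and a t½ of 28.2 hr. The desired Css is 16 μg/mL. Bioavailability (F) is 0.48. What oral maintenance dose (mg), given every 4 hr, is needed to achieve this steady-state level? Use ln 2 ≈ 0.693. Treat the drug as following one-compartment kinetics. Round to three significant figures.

CL = 0.693 × Vd / t½ = 0.693 × 446.0 / 28.2 = 10.96 L/h
D = CL × Css × τ / F = 10.96 × 16 × 4 / 0.48 = 1461 mg

1460 mg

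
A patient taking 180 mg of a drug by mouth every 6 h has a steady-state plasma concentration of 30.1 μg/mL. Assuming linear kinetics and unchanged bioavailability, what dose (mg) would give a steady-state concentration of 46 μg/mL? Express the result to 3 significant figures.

For first-order elimination, Css ∝ F·D/(CL·τ); F and CL are unchanged, so Css ∝ D/τ.
D₂ = D₁ × (Css,target / Css,current) = 180 × 46/30.1 = 275.1 mg

275 mg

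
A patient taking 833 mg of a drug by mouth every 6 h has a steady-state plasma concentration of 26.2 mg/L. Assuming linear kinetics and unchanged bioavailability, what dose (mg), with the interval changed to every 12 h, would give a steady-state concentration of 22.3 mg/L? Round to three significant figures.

1420 mg

For first-order elimination, Css ∝ F·D/(CL·τ); F and CL are unchanged, so Css ∝ D/τ.
D₂ = D₁ × (Css,target / Css,current) × (τ₂/τ₁) = 833 × (22.3/26.2) × (12/6) = 1418 mg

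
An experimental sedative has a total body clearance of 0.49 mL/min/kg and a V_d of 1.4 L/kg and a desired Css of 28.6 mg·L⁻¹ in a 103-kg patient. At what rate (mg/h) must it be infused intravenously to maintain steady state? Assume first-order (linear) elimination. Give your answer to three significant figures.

CL = 0.49 mL/min/kg × 103 kg = 50.47 mL/min = 50.47 × 60/1000 = 3.028 L/h
Rate = CL × Css = 3.028 × 28.6 = 86.60 mg/h

86.6 mg/h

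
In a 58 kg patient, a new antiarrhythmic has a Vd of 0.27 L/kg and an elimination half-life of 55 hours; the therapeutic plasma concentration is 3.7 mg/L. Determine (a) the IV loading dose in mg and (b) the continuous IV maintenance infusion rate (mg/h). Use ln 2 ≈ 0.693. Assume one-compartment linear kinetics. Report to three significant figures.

Vd(total) = 58 kg × 0.27 L/kg = 15.66 L
LD = Vd × C = 15.66 × 3.7 = 57.94 mg
CL = 0.693 × Vd / t½ = 0.693 × 15.66 / 55 = 0.1973 L/h
Infusion rate = CL × Css = 0.1973 × 3.7 = 0.7300 mg/h

(a) 57.9 mg; (b) 0.730 mg/h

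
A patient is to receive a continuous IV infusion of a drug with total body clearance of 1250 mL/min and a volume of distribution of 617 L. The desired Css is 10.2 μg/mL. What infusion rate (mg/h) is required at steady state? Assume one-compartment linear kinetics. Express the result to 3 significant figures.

CL = 1250 mL/min = 1250 × 0.06 = 75.00 L/h
At steady state, infusion rate equals elimination rate: rate in = CL × Css.
Rate = CL × Css = 75.00 × 10.2 = 765.0 mg/h

765 mg/h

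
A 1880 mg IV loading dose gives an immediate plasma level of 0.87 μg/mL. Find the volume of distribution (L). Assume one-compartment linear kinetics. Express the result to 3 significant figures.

Immediately after an IV bolus, C₀ = Dose / Vd, so Vd = Dose / C₀.
Vd = 1880 / 0.87 = 2161 L

2160 L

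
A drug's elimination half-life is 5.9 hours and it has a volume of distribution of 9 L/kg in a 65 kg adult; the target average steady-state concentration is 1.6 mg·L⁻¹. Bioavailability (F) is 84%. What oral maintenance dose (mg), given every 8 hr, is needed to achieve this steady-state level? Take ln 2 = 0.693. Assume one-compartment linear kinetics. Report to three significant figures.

Vd = 9 L/kg × 65 kg = 585.0 L
CL = ln 2 · Vd / t½ = 0.693 × 585.0 / 5.9 = 68.71 L/h
D = CL × Css × τ / F = 68.71 × 1.6 × 8 / 0.84 = 1047 mg

1050 mg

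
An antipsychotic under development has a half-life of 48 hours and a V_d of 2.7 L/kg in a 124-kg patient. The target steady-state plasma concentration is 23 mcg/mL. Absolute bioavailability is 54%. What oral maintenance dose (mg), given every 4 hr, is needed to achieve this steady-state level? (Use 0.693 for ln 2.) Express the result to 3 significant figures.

824 mg

Vd(total) = 124 kg × 2.7 L/kg = 334.8 L
k = 0.693/48 = 0.01444 h⁻¹, so CL = k·Vd = 0.01444 × 334.8 = 4.835 L/h
D = CL × Css × τ / F = 4.835 × 23 × 4 / 0.54 = 823.7 mg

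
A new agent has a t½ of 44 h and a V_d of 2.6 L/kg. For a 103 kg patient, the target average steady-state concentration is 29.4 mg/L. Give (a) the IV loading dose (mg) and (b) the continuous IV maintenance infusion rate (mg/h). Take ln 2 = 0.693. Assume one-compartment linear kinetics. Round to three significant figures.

Vd = 2.6 L/kg × 103 kg = 267.8 L
LD = Vd × C = 267.8 × 29.4 = 7873 mg
CL = 0.693 × Vd / t½ = 0.693 × 267.8 / 44 = 4.218 L/h
Infusion rate = CL × Css = 4.218 × 29.4 = 124.0 mg/h

(a) 7870 mg; (b) 124 mg/h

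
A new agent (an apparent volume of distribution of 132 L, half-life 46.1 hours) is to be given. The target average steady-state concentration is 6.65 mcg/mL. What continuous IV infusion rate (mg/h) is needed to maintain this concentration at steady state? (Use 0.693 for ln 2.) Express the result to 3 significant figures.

CL = 0.693 × Vd / t½ = 0.693 × 132.0 / 46.1 = 1.984 L/h
Infusion rate = CL × Css = 1.984 × 6.65 = 13.19 mg/h

13.2 mg/h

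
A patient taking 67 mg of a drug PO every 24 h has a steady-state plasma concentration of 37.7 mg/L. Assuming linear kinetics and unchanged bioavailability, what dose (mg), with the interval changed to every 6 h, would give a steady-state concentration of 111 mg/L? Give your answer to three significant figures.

49.3 mg

With linear kinetics, Css is proportional to dose rate (D/τ) at fixed clearance.
D₂ = D₁ × (Css,target / Css,current) × (τ₂/τ₁) = 67 × (111/37.7) × (6/24) = 49.32 mg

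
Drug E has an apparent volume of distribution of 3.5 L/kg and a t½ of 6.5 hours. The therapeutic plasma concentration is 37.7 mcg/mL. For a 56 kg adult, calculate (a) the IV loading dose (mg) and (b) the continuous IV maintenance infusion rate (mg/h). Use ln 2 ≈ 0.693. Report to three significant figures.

Vd = 3.5 L/kg × 56 kg = 196.0 L
LD = Vd × C = 196.0 × 37.7 = 7389 mg
CL = 0.693 × Vd / t½ = 0.693 × 196.0 / 6.5 = 20.90 L/h
Infusion rate = CL × Css = 20.90 × 37.7 = 787.9 mg/h

(a) 7390 mg; (b) 788 mg/h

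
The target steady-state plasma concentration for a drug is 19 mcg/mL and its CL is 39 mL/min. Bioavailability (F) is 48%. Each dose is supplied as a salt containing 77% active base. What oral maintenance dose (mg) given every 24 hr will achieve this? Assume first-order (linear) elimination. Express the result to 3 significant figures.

2890 mg

CL = 39 mL/min × 60/1000 = 2.340 L/h
D = CL × Css × τ / F / S = 2.340 × 19 × 24 / 0.48 / 0.77 = 2887 mg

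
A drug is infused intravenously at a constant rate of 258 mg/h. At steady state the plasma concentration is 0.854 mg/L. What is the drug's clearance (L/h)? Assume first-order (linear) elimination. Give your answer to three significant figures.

At steady state, infusion rate = CL × Css, so CL = rate / Css.
CL = 258 / 0.854 = 302.1 L/h

302 L/h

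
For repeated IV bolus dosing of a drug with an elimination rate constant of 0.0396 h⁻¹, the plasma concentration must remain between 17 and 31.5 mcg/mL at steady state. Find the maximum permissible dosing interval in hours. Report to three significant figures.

15.6 h

Between IV bolus doses, concentration decays as C = C₀·e^(−kτ), so C_peak/C_trough = e^(kτ).
τ_max = ln(C_peak/C_trough) / k = ln(31.5/17) / 0.03960 = 0.6168 / 0.03960 = 15.58 h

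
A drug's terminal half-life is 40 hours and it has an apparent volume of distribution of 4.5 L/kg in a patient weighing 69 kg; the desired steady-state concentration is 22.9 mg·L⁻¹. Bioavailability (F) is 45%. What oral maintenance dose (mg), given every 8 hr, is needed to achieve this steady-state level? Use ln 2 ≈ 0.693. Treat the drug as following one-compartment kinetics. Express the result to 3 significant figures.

Vd(total) = 69 kg × 4.5 L/kg = 310.5 L
CL = ln 2 · Vd / t½ = 0.693 × 310.5 / 40 = 5.379 L/h
D = CL × Css × τ / F = 5.379 × 22.9 × 8 / 0.45 = 2190 mg

2190 mg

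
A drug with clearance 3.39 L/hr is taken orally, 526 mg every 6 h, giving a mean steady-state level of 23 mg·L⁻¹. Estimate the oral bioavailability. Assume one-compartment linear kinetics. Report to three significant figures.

0.889

F·D/τ = CL·Css at steady state → F = CL·Css·τ / D.
F = 3.39 × 23 × 6 / 526 = 0.889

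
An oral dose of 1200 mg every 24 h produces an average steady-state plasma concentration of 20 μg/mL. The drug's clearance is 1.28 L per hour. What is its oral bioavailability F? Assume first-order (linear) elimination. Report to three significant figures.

0.512

F·D/τ = CL·Css at steady state → F = CL·Css·τ / D.
F = 1.28 × 20 × 24 / 1200 = 0.512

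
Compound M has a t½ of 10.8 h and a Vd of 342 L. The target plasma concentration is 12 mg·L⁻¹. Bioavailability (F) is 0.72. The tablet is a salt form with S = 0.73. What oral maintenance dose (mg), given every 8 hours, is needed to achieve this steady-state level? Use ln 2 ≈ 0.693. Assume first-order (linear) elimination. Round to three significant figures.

4010 mg

CL = 0.693 × Vd / t½ = 0.693 × 342.0 / 10.8 = 21.95 L/h
D = CL × Css × τ / F / S = 21.95 × 12 × 8 / 0.72 / 0.73 = 4009 mg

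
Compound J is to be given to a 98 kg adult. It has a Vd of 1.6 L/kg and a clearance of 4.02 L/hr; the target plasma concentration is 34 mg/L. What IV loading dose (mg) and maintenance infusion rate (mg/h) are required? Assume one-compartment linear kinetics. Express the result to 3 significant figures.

Total Vd = 1.6 × 98 = 156.8 L
Loading dose = Vd × C = 156.8 × 34 = 5331 mg
Maintenance: replace elimination → rate = CL × Css = 4.020 × 34 = 136.7 mg/h

(a) 5330 mg; (b) 137 mg/h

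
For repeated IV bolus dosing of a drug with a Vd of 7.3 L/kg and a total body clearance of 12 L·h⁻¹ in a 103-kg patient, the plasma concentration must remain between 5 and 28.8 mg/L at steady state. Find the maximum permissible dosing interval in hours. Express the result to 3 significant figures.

110 h

Vd(total) = 103 kg × 7.3 L/kg = 751.9 L
k = CL / Vd = 12.00 / 751.9 = 0.01596 h⁻¹
Between IV bolus doses, concentration decays as C = C₀·e^(−kτ), so C_peak/C_trough = e^(kτ).
τ_max = ln(C_peak/C_trough) / k = ln(28.8/5) / 0.01596 = 1.751 / 0.01596 = 109.7 h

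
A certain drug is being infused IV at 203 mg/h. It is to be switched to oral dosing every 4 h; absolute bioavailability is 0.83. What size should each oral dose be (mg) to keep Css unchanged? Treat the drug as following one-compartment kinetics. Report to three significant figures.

To maintain the same Css, the systemic dosing rate must be unchanged: F·D/τ = infusion rate.
D = rate × τ / F = 203 × 4 / 0.83 = 978.3 mg

978 mg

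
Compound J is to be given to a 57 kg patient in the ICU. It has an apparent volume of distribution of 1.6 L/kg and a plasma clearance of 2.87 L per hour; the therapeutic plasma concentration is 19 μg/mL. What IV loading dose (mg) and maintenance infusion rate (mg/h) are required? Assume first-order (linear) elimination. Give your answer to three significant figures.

Vd(total) = 57 kg × 1.6 L/kg = 91.20 L
LD = Vd · C_target = 91.20 × 19 = 1733 mg
Infusion rate = 2.870 L/h × 19 mg/L = 54.53 mg/h

(a) 1730 mg; (b) 54.5 mg/h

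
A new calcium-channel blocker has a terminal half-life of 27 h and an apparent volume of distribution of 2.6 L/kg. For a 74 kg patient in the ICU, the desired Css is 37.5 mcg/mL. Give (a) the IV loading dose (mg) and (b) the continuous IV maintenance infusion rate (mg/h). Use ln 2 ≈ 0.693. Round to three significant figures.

Vd(total) = 74 kg × 2.6 L/kg = 192.4 L
LD = Vd × C = 192.4 × 37.5 = 7215 mg
CL = 0.693 × Vd / t½ = 0.693 × 192.4 / 27 = 4.938 L/h
Infusion rate = CL × Css = 4.938 × 37.5 = 185.2 mg/h

(a) 7220 mg; (b) 185 mg/h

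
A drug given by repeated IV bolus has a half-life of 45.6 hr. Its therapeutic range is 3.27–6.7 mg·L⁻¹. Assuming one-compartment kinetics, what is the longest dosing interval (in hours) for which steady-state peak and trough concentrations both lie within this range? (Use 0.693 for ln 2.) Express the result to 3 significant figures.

47.2 h

k = 0.693 / t½ = 0.693 / 45.6 = 0.01520 h⁻¹
Between IV bolus doses, concentration decays as C = C₀·e^(−kτ), so C_peak/C_trough = e^(kτ).
τ_max = ln(C_peak/C_trough) / k = ln(6.7/3.27) / 0.01520 = 0.7173 / 0.01520 = 47.19 h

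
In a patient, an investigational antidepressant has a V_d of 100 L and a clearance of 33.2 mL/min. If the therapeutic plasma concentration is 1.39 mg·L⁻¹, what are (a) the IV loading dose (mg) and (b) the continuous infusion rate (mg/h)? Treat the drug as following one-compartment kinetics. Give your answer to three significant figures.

(a) 139 mg; (b) 2.77 mg/h

Loading: fill Vd to C_target → 100.0 L × 1.39 mg/L = 139.0 mg
CL = 33.2 mL/min × 60/1000 = 1.992 L/h
Maintenance infusion rate = CL × Css = 1.992 × 1.39 = 2.769 mg/h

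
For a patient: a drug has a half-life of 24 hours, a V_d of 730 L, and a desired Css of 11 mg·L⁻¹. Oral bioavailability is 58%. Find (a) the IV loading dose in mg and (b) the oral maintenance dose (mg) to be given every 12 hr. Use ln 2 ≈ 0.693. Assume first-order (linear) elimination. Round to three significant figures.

(a) 8030 mg; (b) 4800 mg

LD = Vd × C = 730.0 × 11 = 8030 mg
CL = 0.693 × Vd / t½ = 0.693 × 730.0 / 24 = 21.08 L/h
D = CL × Css × τ / F = 21.08 × 11 × 12 / 0.58 = 4798 mg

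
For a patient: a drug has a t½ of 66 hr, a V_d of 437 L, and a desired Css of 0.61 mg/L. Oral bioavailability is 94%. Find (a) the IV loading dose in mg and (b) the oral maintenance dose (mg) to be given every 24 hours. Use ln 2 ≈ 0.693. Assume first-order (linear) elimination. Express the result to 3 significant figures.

LD = Vd × C = 437.0 × 0.61 = 266.6 mg
CL = 0.693 × Vd / t½ = 0.693 × 437.0 / 66 = 4.589 L/h
D = CL × Css × τ / F = 4.589 × 0.61 × 24 / 0.94 = 71.47 mg

(a) 267 mg; (b) 71.5 mg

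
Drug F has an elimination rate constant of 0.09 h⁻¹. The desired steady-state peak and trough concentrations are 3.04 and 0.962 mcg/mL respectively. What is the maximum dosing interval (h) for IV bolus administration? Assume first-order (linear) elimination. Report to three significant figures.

Between IV bolus doses, concentration decays as C = C₀·e^(−kτ), so C_peak/C_trough = e^(kτ).
τ_max = ln(C_peak/C_trough) / k = ln(3.04/0.962) / 0.09000 = 1.151 / 0.09000 = 12.79 h

12.8 h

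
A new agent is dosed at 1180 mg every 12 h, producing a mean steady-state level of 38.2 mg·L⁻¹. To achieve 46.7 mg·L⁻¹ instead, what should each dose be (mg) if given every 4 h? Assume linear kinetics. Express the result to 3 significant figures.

481 mg

For first-order elimination, Css ∝ F·D/(CL·τ); F and CL are unchanged, so Css ∝ D/τ.
D₂ = D₁ × (Css,target / Css,current) × (τ₂/τ₁) = 1180 × (46.7/38.2) × (4/12) = 480.9 mg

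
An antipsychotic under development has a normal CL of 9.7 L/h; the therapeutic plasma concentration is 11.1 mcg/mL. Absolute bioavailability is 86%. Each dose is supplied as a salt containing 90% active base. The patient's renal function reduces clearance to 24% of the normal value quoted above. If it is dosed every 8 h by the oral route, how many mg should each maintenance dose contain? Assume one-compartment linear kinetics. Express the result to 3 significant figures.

267 mg

Patient clearance = 0.24 × 9.700 = 2.328 L/h
D = CL × Css × τ / F / S = 2.328 × 11.1 × 8 / 0.86 / 0.9 = 267.1 mg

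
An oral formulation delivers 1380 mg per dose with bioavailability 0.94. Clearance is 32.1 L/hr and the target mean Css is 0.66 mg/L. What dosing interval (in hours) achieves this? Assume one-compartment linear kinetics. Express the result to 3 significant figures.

61.2 h

F·D/τ = CL·Css → τ = F·D / (CL·Css).
τ = 0.94 × 1380 / (32.1 × 0.66) = 61.23 h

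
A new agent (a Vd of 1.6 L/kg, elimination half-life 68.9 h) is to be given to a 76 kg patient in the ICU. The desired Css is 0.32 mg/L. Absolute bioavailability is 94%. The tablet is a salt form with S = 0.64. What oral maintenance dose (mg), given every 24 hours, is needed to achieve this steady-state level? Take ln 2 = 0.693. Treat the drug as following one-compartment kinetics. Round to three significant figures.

15.6 mg

Vd = 1.6 L/kg × 76 kg = 121.6 L
CL = ln 2 · Vd / t½ = 0.693 × 121.6 / 68.9 = 1.223 L/h
D = CL × Css × τ / F / S = 1.223 × 0.32 × 24 / 0.94 / 0.64 = 15.61 mg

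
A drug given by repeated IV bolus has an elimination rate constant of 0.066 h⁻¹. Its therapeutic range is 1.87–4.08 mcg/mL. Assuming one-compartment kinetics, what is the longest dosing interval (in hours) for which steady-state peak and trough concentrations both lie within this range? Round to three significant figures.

Between IV bolus doses, concentration decays as C = C₀·e^(−kτ), so C_peak/C_trough = e^(kτ).
τ_max = ln(C_peak/C_trough) / k = ln(4.08/1.87) / 0.06600 = 0.7802 / 0.06600 = 11.82 h

11.8 h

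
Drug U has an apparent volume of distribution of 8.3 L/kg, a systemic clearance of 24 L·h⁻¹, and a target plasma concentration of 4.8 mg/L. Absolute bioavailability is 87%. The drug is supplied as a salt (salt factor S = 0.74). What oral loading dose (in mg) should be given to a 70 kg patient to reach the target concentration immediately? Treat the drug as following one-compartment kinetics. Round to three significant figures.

Vd(total) = 70 kg × 8.3 L/kg = 581.0 L
The loading dose fills Vd to the target concentration.
LD = Vd × C / F / S = 581.0 × 4.800 / 0.87 / 0.74 = 4332 mg

4330 mg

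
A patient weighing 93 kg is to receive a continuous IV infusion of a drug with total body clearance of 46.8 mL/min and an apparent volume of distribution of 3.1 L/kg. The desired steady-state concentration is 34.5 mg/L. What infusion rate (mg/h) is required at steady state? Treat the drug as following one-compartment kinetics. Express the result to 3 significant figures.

CL = 46.8 mL/min × 60/1000 = 2.808 L/h
Vd does not affect the maintenance rate; only clearance governs steady-state input.
R₀ = 2.808 × 34.5 = 96.88 mg/h

96.9 mg/h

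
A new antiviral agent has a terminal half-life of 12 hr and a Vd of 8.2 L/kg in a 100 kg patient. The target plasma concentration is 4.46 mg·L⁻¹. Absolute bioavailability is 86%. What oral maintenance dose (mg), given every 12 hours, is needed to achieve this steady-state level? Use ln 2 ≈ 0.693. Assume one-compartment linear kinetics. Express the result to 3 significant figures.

Vd = 8.2 L/kg × 100 kg = 820.0 L
CL = ln 2 · Vd / t½ = 0.693 × 820.0 / 12 = 47.36 L/h
D = CL × Css × τ / F = 47.36 × 4.46 × 12 / 0.86 = 2947 mg

2950 mg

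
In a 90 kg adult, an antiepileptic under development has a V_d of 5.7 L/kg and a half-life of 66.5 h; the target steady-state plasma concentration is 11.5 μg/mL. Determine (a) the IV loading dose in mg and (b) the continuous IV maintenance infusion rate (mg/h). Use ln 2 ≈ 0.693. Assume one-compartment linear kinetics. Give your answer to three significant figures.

(a) 5900 mg; (b) 61.5 mg/h

Vd = 5.7 L/kg × 90 kg = 513.0 L
LD = Vd × C = 513.0 × 11.5 = 5900 mg
CL = 0.693 × Vd / t½ = 0.693 × 513.0 / 66.5 = 5.346 L/h
Infusion rate = CL × Css = 5.346 × 11.5 = 61.48 mg/h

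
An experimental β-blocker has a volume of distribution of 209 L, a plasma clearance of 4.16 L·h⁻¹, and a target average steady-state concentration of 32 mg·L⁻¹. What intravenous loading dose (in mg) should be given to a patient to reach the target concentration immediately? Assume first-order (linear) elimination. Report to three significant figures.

LD = Vd × C = 209.0 × 32.00 = 6688 mg

6690 mg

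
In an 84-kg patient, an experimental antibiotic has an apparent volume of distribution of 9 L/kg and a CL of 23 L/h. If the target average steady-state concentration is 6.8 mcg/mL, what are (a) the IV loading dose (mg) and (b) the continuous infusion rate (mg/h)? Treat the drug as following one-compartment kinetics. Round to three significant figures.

Vd = 9 L/kg × 84 kg = 756.0 L
LD = Vd · C_target = 756.0 × 6.8 = 5141 mg
Infusion rate = 23.00 L/h × 6.8 mg/L = 156.4 mg/h

(a) 5140 mg; (b) 156 mg/h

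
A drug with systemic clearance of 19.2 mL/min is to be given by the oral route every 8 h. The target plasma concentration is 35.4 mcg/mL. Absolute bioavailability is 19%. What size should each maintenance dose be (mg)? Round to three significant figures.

Convert clearance: 19.2 mL/min × 60 min/h ÷ 1000 mL/L = 1.152 L/h
D = CL × Css × τ / F = 1.152 × 35.4 × 8 / 0.19 = 1717 mg

1720 mg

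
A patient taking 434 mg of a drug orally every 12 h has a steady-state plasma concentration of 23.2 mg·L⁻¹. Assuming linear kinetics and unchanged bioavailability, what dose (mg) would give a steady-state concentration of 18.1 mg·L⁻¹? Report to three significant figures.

With linear kinetics, Css is proportional to dose rate (D/τ) at fixed clearance.
D₂ = D₁ × (Css,target / Css,current) = 434 × 18.1/23.2 = 338.6 mg

339 mg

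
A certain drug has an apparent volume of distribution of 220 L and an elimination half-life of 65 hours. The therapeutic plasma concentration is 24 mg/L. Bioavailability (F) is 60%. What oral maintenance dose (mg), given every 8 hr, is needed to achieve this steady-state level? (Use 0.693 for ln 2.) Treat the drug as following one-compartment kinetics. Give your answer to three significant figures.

CL = 0.693 × Vd / t½ = 0.693 × 220.0 / 65 = 2.346 L/h
D = CL × Css × τ / F = 2.346 × 24 × 8 / 0.6 = 750.7 mg

751 mg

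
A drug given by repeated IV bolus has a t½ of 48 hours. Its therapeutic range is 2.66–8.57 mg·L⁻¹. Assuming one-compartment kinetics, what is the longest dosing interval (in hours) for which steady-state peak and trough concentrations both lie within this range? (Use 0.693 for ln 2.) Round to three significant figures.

k = 0.693 / t½ = 0.693 / 48 = 0.01444 h⁻¹
Between IV bolus doses, concentration decays as C = C₀·e^(−kτ), so C_peak/C_trough = e^(kτ).
τ_max = ln(C_peak/C_trough) / k = ln(8.57/2.66) / 0.01444 = 1.170 / 0.01444 = 81.02 h

81.0 h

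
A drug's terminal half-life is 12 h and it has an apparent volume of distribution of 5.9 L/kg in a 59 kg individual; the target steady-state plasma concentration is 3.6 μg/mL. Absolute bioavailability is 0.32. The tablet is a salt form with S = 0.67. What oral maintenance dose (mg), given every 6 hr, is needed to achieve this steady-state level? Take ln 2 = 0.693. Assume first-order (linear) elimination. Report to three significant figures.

2030 mg

Vd(total) = 59 kg × 5.9 L/kg = 348.1 L
k = 0.693/12 = 0.05775 h⁻¹, so CL = k·Vd = 0.05775 × 348.1 = 20.10 L/h
D = CL × Css × τ / F / S = 20.10 × 3.6 × 6 / 0.32 / 0.67 = 2025 mg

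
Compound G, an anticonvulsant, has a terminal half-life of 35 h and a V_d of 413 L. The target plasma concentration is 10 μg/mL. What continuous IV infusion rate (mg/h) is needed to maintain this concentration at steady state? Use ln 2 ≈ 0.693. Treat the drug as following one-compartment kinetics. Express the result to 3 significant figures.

81.8 mg/h

CL = ln 2 · Vd / t½ = 0.693 × 413.0 / 35 = 8.177 L/h
Infusion rate = CL × Css = 8.177 × 10 = 81.77 mg/h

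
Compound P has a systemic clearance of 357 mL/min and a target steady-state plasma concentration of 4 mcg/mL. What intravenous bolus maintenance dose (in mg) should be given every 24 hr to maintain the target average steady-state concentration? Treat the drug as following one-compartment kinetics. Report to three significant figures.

2060 mg

CL = 357 mL/min × 60/1000 = 21.42 L/h
At steady state, dose per interval replaces the amount cleared in that interval: D/τ = CL·Css.
D = CL × Css × τ = 21.42 × 4 × 24 = 2056 mg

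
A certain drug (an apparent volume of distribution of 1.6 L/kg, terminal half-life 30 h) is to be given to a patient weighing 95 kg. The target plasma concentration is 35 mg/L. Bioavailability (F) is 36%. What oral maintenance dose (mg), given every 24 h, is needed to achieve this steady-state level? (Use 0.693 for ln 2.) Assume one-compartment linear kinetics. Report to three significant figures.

Vd = 1.6 L/kg × 95 kg = 152.0 L
CL = ln 2 · Vd / t½ = 0.693 × 152.0 / 30 = 3.511 L/h
D = CL × Css × τ / F = 3.511 × 35 × 24 / 0.36 = 8192 mg

8190 mg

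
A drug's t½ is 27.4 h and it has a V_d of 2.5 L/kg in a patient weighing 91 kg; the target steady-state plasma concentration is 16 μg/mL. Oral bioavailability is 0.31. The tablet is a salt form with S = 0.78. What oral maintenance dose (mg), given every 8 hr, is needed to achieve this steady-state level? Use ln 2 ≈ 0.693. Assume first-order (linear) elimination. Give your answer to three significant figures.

3050 mg

Vd(total) = 91 kg × 2.5 L/kg = 227.5 L
CL = ln 2 · Vd / t½ = 0.693 × 227.5 / 27.4 = 5.754 L/h
D = CL × Css × τ / F / S = 5.754 × 16 × 8 / 0.31 / 0.78 = 3046 mg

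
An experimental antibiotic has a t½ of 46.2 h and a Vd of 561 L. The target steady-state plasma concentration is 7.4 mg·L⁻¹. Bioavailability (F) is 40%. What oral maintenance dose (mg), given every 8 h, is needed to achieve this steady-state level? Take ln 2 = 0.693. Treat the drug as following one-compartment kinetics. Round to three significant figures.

CL = 0.693 × Vd / t½ = 0.693 × 561.0 / 46.2 = 8.415 L/h
D = CL × Css × τ / F = 8.415 × 7.4 × 8 / 0.4 = 1245 mg

1250 mg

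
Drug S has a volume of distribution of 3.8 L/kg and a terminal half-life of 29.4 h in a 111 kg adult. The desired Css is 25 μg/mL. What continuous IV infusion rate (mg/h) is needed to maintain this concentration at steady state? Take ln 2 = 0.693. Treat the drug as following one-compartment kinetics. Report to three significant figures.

Total Vd = 3.8 × 111 = 421.8 L
CL = ln 2 · Vd / t½ = 0.693 × 421.8 / 29.4 = 9.942 L/h
Infusion rate = CL × Css = 9.942 × 25 = 248.6 mg/h

249 mg/h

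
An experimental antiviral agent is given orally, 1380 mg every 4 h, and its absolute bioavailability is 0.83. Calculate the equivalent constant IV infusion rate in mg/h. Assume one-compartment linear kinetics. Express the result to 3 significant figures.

286 mg/h

Equivalent systemic input: infusion rate = F·D/τ.
Rate = 0.83 × 1380 / 4 = 286.4 mg/h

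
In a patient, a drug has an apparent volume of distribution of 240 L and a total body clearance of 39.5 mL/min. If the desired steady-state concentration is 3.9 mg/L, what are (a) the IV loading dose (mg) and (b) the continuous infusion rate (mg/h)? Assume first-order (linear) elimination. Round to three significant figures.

LD = Vd · C_target = 240.0 × 3.9 = 936.0 mg
CL = 39.5 mL/min = 39.5 × 0.06 = 2.370 L/h
Maintenance infusion rate = CL × Css = 2.370 × 3.9 = 9.243 mg/h

(a) 936 mg; (b) 9.24 mg/h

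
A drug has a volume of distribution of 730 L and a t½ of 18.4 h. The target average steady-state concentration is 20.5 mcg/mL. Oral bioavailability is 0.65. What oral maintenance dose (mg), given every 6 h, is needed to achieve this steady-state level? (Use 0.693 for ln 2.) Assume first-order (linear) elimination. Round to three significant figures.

5200 mg

CL = 0.693 × Vd / t½ = 0.693 × 730.0 / 18.4 = 27.49 L/h
D = CL × Css × τ / F = 27.49 × 20.5 × 6 / 0.65 = 5202 mg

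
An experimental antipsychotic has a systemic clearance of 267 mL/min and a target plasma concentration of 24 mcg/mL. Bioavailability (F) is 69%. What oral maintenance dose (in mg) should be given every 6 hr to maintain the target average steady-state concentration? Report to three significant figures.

CL = 267 mL/min × 60/1000 = 16.02 L/h
At steady state, dose per interval replaces the amount cleared in that interval: F·D/τ = CL·Css.
D = CL × Css × τ / F = 16.02 × 24 × 6 / 0.69 = 3343 mg

3340 mg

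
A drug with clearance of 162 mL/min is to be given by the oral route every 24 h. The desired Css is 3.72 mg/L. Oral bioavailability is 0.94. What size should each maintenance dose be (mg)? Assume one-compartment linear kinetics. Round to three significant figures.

CL = 162 mL/min = 162 × 0.06 = 9.720 L/h
D = CL × Css × τ / F = 9.720 × 3.72 × 24 / 0.94 = 923.2 mg

923 mg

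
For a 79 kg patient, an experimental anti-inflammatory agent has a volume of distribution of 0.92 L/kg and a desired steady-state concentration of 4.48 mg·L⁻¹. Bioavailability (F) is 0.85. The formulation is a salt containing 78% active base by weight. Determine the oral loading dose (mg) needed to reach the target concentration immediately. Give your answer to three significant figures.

491 mg

Vd = 0.92 L/kg × 79 kg = 72.68 L
The loading dose fills Vd to the target concentration.
LD = Vd × C / F / S = 72.68 × 4.480 / 0.85 / 0.78 = 491.1 mg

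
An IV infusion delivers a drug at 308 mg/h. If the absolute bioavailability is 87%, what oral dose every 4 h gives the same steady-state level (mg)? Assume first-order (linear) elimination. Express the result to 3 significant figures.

To maintain the same Css, the systemic dosing rate must be unchanged: F·D/τ = infusion rate.
D = rate × τ / F = 308 × 4 / 0.87 = 1416 mg

1420 mg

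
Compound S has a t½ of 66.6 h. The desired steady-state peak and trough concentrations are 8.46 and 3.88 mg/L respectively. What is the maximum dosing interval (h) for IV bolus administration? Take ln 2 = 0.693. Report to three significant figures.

k = 0.693 / t½ = 0.693 / 66.6 = 0.01041 h⁻¹
Between IV bolus doses, concentration decays as C = C₀·e^(−kτ), so C_peak/C_trough = e^(kτ).
τ_max = ln(C_peak/C_trough) / k = ln(8.46/3.88) / 0.01041 = 0.7795 / 0.01041 = 74.88 h

74.9 h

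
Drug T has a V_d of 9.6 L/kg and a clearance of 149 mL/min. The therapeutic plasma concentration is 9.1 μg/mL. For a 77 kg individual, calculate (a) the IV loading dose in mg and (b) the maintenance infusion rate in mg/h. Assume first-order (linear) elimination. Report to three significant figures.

Vd = 9.6 L/kg × 77 kg = 739.2 L
LD = Vd · C_target = 739.2 × 9.1 = 6727 mg
Convert clearance: 149 mL/min × 60 min/h ÷ 1000 mL/L = 8.940 L/h
Infusion rate = 8.940 L/h × 9.1 mg/L = 81.35 mg/h

(a) 6730 mg; (b) 81.4 mg/h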